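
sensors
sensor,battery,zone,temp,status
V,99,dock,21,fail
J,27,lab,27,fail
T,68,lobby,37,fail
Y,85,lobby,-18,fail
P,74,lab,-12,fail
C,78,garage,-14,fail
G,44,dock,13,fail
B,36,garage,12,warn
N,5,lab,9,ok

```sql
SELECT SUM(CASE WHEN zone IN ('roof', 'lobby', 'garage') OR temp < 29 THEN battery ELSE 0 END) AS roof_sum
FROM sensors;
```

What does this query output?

516

sensor=V: ✓ → 99
sensor=J: ✓ → 27
sensor=T: ✓ → 68
sensor=Y: ✓ → 85
sensor=P: ✓ → 74
sensor=C: ✓ → 78
sensor=G: ✓ → 44
sensor=B: ✓ → 36
sensor=N: ✓ → 5
roof_sum = 99 + 27 + 68 + 85 + 74 + 78 + 44 + 36 + 5 = 516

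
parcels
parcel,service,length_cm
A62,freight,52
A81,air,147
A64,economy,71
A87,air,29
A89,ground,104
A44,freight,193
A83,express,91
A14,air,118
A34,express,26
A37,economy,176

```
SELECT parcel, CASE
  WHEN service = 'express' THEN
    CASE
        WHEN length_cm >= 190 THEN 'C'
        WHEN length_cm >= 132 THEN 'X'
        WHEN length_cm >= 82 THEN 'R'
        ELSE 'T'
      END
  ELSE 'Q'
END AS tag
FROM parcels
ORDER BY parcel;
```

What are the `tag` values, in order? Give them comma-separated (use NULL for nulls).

Q, T, Q, Q, Q, Q, Q, R, Q, Q

parcel=A14: service='air' → outer ELSE → Q
parcel=A34: service='express' → inner[ELSE] → T
parcel=A37: service='economy' → outer ELSE → Q
parcel=A44: service='freight' → outer ELSE → Q
parcel=A62: service='freight' → outer ELSE → Q
parcel=A64: service='economy' → outer ELSE → Q
parcel=A81: service='air' → outer ELSE → Q
parcel=A83: service='express' → inner[length_cm >= 82] → R
parcel=A87: service='air' → outer ELSE → Q
parcel=A89: service='ground' → outer ELSE → Q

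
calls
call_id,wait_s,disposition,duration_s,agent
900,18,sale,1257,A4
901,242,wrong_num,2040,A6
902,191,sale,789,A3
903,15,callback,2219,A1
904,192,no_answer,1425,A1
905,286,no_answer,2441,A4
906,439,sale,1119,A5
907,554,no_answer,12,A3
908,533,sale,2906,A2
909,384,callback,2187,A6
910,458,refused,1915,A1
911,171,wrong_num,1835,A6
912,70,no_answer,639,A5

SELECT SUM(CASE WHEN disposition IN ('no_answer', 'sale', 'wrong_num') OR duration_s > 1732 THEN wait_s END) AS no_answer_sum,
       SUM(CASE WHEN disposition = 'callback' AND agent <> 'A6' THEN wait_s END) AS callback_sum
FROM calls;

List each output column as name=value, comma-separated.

no_answer_sum=3553, callback_sum=15

[no_answer_sum: disposition IN ('no_answer', 'sale', 'wrong_num') OR duration_s > 1732]
call_id=900: ✓ → 18
call_id=901: ✓ → 242
call_id=902: ✓ → 191
call_id=903: ✓ → 15
call_id=904: ✓ → 192
call_id=905: ✓ → 286
call_id=906: ✓ → 439
call_id=907: ✓ → 554
call_id=908: ✓ → 533
call_id=909: ✓ → 384
call_id=910: ✓ → 458
call_id=911: ✓ → 171
call_id=912: ✓ → 70
no_answer_sum = 18 + 242 + 191 + 15 + 192 + 286 + 439 + 554 + 533 + 384 + 458 + 171 + 70 = 3553
—
[callback_sum: disposition = 'callback' AND agent <> 'A6']
call_id=900: ✗
call_id=901: ✗
call_id=902: ✗
call_id=903: ✓ → 15
call_id=904: ✗
call_id=905: ✗
call_id=906: ✗
call_id=907: ✗
call_id=908: ✗
call_id=909: ✗
call_id=910: ✗
call_id=911: ✗
call_id=912: ✗
callback_sum = 15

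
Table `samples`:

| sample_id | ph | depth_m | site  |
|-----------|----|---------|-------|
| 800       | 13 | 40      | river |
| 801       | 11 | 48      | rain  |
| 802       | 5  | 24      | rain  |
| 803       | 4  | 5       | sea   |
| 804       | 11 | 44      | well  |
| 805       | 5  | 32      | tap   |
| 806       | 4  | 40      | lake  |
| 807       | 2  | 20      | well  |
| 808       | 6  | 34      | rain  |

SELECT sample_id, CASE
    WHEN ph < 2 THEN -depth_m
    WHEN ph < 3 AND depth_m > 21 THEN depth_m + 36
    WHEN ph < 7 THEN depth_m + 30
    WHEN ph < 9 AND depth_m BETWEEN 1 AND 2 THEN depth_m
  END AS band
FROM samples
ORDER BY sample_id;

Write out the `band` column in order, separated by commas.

sample_id=800: (no match → NULL) → NULL
sample_id=801: (no match → NULL) → NULL
sample_id=802: ph < 7 → 54
sample_id=803: ph < 7 → 35
sample_id=804: (no match → NULL) → NULL
sample_id=805: ph < 7 → 62
sample_id=806: ph < 7 → 70
sample_id=807: ph < 7 → 50
sample_id=808: ph < 7 → 64

NULL, NULL, 54, 35, NULL, 62, 70, 50, 64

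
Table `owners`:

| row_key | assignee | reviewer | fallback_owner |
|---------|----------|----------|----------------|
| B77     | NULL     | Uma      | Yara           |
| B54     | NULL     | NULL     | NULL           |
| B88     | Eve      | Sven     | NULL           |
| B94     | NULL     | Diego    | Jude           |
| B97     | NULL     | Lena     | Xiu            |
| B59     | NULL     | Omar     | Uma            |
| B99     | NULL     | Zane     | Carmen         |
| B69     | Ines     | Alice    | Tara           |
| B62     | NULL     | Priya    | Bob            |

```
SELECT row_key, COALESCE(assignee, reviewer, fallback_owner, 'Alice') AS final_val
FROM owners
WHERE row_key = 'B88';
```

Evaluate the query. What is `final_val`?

row_key = B88: assignee=Eve, reviewer=Sven, fallback_owner=NULL.
assignee=Eve → Eve

Eve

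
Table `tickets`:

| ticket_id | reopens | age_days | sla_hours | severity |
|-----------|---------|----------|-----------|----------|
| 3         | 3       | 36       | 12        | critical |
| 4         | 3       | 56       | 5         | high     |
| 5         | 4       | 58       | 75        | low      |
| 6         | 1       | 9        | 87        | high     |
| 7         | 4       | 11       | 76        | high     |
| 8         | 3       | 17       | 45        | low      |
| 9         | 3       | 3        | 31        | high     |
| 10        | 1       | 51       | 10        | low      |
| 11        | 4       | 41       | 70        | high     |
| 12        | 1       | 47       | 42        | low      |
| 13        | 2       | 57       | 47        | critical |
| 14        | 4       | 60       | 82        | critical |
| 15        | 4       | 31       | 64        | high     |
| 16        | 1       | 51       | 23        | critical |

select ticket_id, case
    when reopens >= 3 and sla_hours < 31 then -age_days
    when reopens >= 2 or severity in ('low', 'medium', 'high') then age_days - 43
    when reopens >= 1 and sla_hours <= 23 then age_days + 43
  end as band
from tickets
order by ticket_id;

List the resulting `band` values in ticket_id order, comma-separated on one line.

ticket_id=3: reopens >= 3 and sla_hours < 31 → -36
ticket_id=4: reopens >= 3 and sla_hours < 31 → -56
ticket_id=5: reopens >= 2 or severity in ('low', 'medium', 'high') → 15
ticket_id=6: reopens >= 2 or severity in ('low', 'medium', 'high') → -34
ticket_id=7: reopens >= 2 or severity in ('low', 'medium', 'high') → -32
ticket_id=8: reopens >= 2 or severity in ('low', 'medium', 'high') → -26
ticket_id=9: reopens >= 2 or severity in ('low', 'medium', 'high') → -40
ticket_id=10: reopens >= 2 or severity in ('low', 'medium', 'high') → 8
ticket_id=11: reopens >= 2 or severity in ('low', 'medium', 'high') → -2
ticket_id=12: reopens >= 2 or severity in ('low', 'medium', 'high') → 4
ticket_id=13: reopens >= 2 or severity in ('low', 'medium', 'high') → 14
ticket_id=14: reopens >= 2 or severity in ('low', 'medium', 'high') → 17
ticket_id=15: reopens >= 2 or severity in ('low', 'medium', 'high') → -12
ticket_id=16: reopens >= 1 and sla_hours <= 23 → 94

-36, -56, 15, -34, -32, -26, -40, 8, -2, 4, 14, 17, -12, 94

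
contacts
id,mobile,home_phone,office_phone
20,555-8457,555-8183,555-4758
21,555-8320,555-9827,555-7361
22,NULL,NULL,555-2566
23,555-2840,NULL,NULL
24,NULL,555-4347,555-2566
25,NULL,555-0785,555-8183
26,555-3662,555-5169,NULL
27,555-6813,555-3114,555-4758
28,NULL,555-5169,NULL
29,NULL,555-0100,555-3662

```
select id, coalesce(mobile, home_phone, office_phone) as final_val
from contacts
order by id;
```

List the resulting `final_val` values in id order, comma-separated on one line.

id=20: mobile=555-8457 → 555-8457
id=21: mobile=555-8320 → 555-8320
id=22: mobile=NULL, home_phone=NULL, office_phone=555-2566 → 555-2566
id=23: mobile=555-2840 → 555-2840
id=24: mobile=NULL, home_phone=555-4347 → 555-4347
id=25: mobile=NULL, home_phone=555-0785 → 555-0785
id=26: mobile=555-3662 → 555-3662
id=27: mobile=555-6813 → 555-6813
id=28: mobile=NULL, home_phone=555-5169 → 555-5169
id=29: mobile=NULL, home_phone=555-0100 → 555-0100

555-8457, 555-8320, 555-2566, 555-2840, 555-4347, 555-0785, 555-3662, 555-6813, 555-5169, 555-0100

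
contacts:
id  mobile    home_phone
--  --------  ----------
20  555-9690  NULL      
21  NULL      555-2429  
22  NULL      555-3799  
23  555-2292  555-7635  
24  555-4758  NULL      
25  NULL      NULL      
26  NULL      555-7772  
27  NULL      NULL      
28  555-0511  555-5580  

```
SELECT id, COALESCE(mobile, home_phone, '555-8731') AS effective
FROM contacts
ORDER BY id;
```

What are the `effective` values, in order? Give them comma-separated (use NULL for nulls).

id=20: mobile=555-9690 → 555-9690
id=21: mobile=NULL, home_phone=555-2429 → 555-2429
id=22: mobile=NULL, home_phone=555-3799 → 555-3799
id=23: mobile=555-2292 → 555-2292
id=24: mobile=555-4758 → 555-4758
id=25: mobile=NULL, home_phone=NULL, → literal 555-8731 → 555-8731
id=26: mobile=NULL, home_phone=555-7772 → 555-7772
id=27: mobile=NULL, home_phone=NULL, → literal 555-8731 → 555-8731
id=28: mobile=555-0511 → 555-0511

555-9690, 555-2429, 555-3799, 555-2292, 555-4758, 555-8731, 555-7772, 555-8731, 555-0511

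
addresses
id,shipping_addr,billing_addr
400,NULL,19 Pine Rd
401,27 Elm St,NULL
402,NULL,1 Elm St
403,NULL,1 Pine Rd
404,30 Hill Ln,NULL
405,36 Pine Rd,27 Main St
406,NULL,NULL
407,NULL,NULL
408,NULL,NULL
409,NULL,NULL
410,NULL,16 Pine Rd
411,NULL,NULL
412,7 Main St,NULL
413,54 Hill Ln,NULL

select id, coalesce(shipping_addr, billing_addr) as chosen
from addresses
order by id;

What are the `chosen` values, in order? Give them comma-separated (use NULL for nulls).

19 Pine Rd, 27 Elm St, 1 Elm St, 1 Pine Rd, 30 Hill Ln, 36 Pine Rd, NULL, NULL, NULL, NULL, 16 Pine Rd, NULL, 7 Main St, 54 Hill Ln

id=400: shipping_addr=NULL, billing_addr=19 Pine Rd → 19 Pine Rd
id=401: shipping_addr=27 Elm St → 27 Elm St
id=402: shipping_addr=NULL, billing_addr=1 Elm St → 1 Elm St
id=403: shipping_addr=NULL, billing_addr=1 Pine Rd → 1 Pine Rd
id=404: shipping_addr=30 Hill Ln → 30 Hill Ln
id=405: shipping_addr=36 Pine Rd → 36 Pine Rd
id=406: shipping_addr=NULL, billing_addr=NULL (all NULL) → NULL
id=407: shipping_addr=NULL, billing_addr=NULL (all NULL) → NULL
id=408: shipping_addr=NULL, billing_addr=NULL (all NULL) → NULL
id=409: shipping_addr=NULL, billing_addr=NULL (all NULL) → NULL
id=410: shipping_addr=NULL, billing_addr=16 Pine Rd → 16 Pine Rd
id=411: shipping_addr=NULL, billing_addr=NULL (all NULL) → NULL
id=412: shipping_addr=7 Main St → 7 Main St
id=413: shipping_addr=54 Hill Ln → 54 Hill Ln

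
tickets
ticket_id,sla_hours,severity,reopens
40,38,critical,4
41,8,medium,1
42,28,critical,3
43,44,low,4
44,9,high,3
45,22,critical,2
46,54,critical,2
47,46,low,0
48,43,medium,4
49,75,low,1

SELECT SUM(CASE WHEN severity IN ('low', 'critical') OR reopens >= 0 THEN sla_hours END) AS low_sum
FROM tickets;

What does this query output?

ticket_id=40: ✓ → 38
ticket_id=41: ✓ → 8
ticket_id=42: ✓ → 28
ticket_id=43: ✓ → 44
ticket_id=44: ✓ → 9
ticket_id=45: ✓ → 22
ticket_id=46: ✓ → 54
ticket_id=47: ✓ → 46
ticket_id=48: ✓ → 43
ticket_id=49: ✓ → 75
low_sum = 38 + 8 + 28 + 44 + 9 + 22 + 54 + 46 + 43 + 75 = 367

367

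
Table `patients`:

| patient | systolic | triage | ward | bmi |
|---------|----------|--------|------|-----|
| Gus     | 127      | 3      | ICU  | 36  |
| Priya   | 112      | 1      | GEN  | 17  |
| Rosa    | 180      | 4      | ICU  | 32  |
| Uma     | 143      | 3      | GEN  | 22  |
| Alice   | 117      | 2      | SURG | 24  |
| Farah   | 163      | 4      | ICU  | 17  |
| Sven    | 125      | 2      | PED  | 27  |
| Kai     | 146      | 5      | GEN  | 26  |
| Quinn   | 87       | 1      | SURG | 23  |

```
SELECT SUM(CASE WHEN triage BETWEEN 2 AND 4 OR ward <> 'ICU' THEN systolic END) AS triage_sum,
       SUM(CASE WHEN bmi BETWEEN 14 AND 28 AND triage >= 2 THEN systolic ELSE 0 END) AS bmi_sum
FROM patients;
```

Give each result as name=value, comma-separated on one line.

triage_sum=1200, bmi_sum=694

[triage_sum: triage BETWEEN 2 AND 4 OR ward <> 'ICU']
patient=Gus: ✓ → 127
patient=Priya: ✓ → 112
patient=Rosa: ✓ → 180
patient=Uma: ✓ → 143
patient=Alice: ✓ → 117
patient=Farah: ✓ → 163
patient=Sven: ✓ → 125
patient=Kai: ✓ → 146
patient=Quinn: ✓ → 87
triage_sum = 127 + 112 + 180 + 143 + 117 + 163 + 125 + 146 + 87 = 1200
—
[bmi_sum: bmi BETWEEN 14 AND 28 AND triage >= 2]
patient=Gus: ✗
patient=Priya: ✗
patient=Rosa: ✗
patient=Uma: ✓ → 143
patient=Alice: ✓ → 117
patient=Farah: ✓ → 163
patient=Sven: ✓ → 125
patient=Kai: ✓ → 146
patient=Quinn: ✗
bmi_sum = 143 + 117 + 163 + 125 + 146 = 694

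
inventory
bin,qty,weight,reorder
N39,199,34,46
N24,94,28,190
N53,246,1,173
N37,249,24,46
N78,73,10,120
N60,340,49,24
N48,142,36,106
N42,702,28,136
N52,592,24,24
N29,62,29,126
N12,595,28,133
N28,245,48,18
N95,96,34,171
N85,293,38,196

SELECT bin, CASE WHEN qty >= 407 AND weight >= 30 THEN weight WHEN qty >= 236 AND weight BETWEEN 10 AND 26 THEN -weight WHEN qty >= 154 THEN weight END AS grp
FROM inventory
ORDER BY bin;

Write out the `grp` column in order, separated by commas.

bin=N12: qty >= 154 → 28
bin=N24: (no match → NULL) → NULL
bin=N28: qty >= 154 → 48
bin=N29: (no match → NULL) → NULL
bin=N37: qty >= 236 AND weight BETWEEN 10 AND 26 → -24
bin=N39: qty >= 154 → 34
bin=N42: qty >= 154 → 28
bin=N48: (no match → NULL) → NULL
bin=N52: qty >= 236 AND weight BETWEEN 10 AND 26 → -24
bin=N53: qty >= 154 → 1
bin=N60: qty >= 154 → 49
bin=N78: (no match → NULL) → NULL
bin=N85: qty >= 154 → 38
bin=N95: (no match → NULL) → NULL

28, NULL, 48, NULL, -24, 34, 28, NULL, -24, 1, 49, NULL, 38, NULL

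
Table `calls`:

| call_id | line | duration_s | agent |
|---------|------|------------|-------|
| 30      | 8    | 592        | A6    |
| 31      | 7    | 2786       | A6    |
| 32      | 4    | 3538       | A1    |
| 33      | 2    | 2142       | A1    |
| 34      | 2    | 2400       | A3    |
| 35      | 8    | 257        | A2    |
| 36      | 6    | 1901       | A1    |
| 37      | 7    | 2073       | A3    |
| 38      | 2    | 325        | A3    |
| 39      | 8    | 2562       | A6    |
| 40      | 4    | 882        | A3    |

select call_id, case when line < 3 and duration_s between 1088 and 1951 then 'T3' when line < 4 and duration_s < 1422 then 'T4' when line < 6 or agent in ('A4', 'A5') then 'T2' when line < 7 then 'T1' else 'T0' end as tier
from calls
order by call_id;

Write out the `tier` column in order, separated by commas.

call_id=30: ELSE → T0
call_id=31: ELSE → T0
call_id=32: line < 6 or agent in ('A4', 'A5') → T2
call_id=33: line < 6 or agent in ('A4', 'A5') → T2
call_id=34: line < 6 or agent in ('A4', 'A5') → T2
call_id=35: ELSE → T0
call_id=36: line < 7 → T1
call_id=37: ELSE → T0
call_id=38: line < 4 and duration_s < 1422 → T4
call_id=39: ELSE → T0
call_id=40: line < 6 or agent in ('A4', 'A5') → T2

T0, T0, T2, T2, T2, T0, T1, T0, T4, T0, T2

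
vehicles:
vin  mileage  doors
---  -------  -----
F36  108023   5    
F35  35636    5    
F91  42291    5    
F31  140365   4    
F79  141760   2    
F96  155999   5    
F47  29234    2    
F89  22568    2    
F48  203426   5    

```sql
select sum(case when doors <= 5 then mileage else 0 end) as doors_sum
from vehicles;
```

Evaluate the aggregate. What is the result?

vin=F36: ✓ → 108023
vin=F35: ✓ → 35636
vin=F91: ✓ → 42291
vin=F31: ✓ → 140365
vin=F79: ✓ → 141760
vin=F96: ✓ → 155999
vin=F47: ✓ → 29234
vin=F89: ✓ → 22568
vin=F48: ✓ → 203426
doors_sum = 108023 + 35636 + 42291 + 140365 + 141760 + 155999 + 29234 + 22568 + 203426 = 879302

879302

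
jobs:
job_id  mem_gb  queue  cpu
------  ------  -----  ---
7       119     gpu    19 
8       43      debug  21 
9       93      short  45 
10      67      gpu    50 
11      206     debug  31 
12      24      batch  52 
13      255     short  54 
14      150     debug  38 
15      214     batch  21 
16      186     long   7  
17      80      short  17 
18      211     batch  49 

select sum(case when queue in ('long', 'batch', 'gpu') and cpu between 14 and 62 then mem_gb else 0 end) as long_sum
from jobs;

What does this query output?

635

job_id=7: ✓ → 119
job_id=8: ✗
job_id=9: ✗
job_id=10: ✓ → 67
job_id=11: ✗
job_id=12: ✓ → 24
job_id=13: ✗
job_id=14: ✗
job_id=15: ✓ → 214
job_id=16: ✗
job_id=17: ✗
job_id=18: ✓ → 211
long_sum = 119 + 67 + 24 + 214 + 211 = 635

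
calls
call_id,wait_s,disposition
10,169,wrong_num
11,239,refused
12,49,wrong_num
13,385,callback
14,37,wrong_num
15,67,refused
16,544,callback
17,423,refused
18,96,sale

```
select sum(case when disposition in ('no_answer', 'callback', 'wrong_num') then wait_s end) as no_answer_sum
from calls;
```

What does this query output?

1184

call_id=10: ✓ → 169
call_id=11: ✗
call_id=12: ✓ → 49
call_id=13: ✓ → 385
call_id=14: ✓ → 37
call_id=15: ✗
call_id=16: ✓ → 544
call_id=17: ✗
call_id=18: ✗
no_answer_sum = 169 + 49 + 385 + 37 + 544 = 1184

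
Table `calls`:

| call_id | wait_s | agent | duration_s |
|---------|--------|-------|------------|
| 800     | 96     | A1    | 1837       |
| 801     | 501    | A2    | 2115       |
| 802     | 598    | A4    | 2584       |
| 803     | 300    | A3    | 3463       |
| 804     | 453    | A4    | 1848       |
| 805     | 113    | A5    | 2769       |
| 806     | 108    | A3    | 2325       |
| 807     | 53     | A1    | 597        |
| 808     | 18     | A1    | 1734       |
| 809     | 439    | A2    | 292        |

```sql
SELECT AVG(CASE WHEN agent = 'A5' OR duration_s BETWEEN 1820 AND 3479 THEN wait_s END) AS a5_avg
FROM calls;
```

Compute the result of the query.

309.8571428571

call_id=800: ✓ → 96
call_id=801: ✓ → 501
call_id=802: ✓ → 598
call_id=803: ✓ → 300
call_id=804: ✓ → 453
call_id=805: ✓ → 113
call_id=806: ✓ → 108
call_id=807: ✗
call_id=808: ✗
call_id=809: ✗
a5_avg = (96 + 501 + 598 + 300 + 453 + 113 + 108) / 7 = 309.8571428571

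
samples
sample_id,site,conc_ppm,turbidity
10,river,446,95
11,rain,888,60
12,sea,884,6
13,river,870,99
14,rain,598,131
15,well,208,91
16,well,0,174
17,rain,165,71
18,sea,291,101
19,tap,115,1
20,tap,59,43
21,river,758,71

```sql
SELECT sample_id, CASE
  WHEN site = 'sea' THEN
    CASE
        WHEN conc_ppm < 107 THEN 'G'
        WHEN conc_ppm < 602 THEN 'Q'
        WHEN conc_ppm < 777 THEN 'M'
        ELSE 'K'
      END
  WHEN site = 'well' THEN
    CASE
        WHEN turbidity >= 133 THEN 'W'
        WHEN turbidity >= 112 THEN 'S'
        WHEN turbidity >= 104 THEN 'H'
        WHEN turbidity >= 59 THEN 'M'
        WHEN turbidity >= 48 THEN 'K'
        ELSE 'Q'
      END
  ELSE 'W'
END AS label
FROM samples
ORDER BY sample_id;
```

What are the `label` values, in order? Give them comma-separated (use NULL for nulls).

sample_id=10: site='river' → outer ELSE → W
sample_id=11: site='rain' → outer ELSE → W
sample_id=12: site='sea' → inner[ELSE] → K
sample_id=13: site='river' → outer ELSE → W
sample_id=14: site='rain' → outer ELSE → W
sample_id=15: site='well' → inner[turbidity >= 59] → M
sample_id=16: site='well' → inner[turbidity >= 133] → W
sample_id=17: site='rain' → outer ELSE → W
sample_id=18: site='sea' → inner[conc_ppm < 602] → Q
sample_id=19: site='tap' → outer ELSE → W
sample_id=20: site='tap' → outer ELSE → W
sample_id=21: site='river' → outer ELSE → W

W, W, K, W, W, M, W, W, Q, W, W, W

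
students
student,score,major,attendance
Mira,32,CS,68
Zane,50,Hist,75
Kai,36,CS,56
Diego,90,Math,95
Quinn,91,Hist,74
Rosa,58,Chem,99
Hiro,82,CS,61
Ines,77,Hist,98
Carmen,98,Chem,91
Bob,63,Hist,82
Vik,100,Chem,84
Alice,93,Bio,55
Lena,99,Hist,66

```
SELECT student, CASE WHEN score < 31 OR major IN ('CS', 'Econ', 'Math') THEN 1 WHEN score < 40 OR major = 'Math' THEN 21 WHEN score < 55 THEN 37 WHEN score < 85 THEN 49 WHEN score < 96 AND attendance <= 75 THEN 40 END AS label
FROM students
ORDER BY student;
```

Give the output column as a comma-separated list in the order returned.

student=Alice: score < 96 AND attendance <= 75 → 40
student=Bob: score < 85 → 49
student=Carmen: (no match → NULL) → NULL
student=Diego: score < 31 OR major IN ('CS', 'Econ', 'Math') → 1
student=Hiro: score < 31 OR major IN ('CS', 'Econ', 'Math') → 1
student=Ines: score < 85 → 49
student=Kai: score < 31 OR major IN ('CS', 'Econ', 'Math') → 1
student=Lena: (no match → NULL) → NULL
student=Mira: score < 31 OR major IN ('CS', 'Econ', 'Math') → 1
student=Quinn: score < 96 AND attendance <= 75 → 40
student=Rosa: score < 85 → 49
student=Vik: (no match → NULL) → NULL
student=Zane: score < 55 → 37

40, 49, NULL, 1, 1, 49, 1, NULL, 1, 40, 49, NULL, 37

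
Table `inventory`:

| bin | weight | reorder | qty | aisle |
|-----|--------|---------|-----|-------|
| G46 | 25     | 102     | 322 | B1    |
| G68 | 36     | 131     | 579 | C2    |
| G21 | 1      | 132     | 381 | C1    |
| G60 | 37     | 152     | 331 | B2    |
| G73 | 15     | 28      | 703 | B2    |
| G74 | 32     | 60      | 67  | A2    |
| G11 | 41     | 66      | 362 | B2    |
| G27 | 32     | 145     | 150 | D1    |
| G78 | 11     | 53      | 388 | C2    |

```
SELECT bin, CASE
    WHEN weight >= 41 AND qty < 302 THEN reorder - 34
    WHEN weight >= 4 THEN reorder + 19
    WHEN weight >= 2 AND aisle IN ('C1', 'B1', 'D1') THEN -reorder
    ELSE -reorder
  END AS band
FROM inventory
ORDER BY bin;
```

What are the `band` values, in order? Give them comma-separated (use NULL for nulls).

bin=G11: weight >= 4 → 85
bin=G21: ELSE → -132
bin=G27: weight >= 4 → 164
bin=G46: weight >= 4 → 121
bin=G60: weight >= 4 → 171
bin=G68: weight >= 4 → 150
bin=G73: weight >= 4 → 47
bin=G74: weight >= 4 → 79
bin=G78: weight >= 4 → 72

85, -132, 164, 121, 171, 150, 47, 79, 72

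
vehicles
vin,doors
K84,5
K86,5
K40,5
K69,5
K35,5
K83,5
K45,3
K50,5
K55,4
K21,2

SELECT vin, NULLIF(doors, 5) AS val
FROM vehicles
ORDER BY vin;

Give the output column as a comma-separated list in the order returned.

vin=K21: doors=2 vs 5: differ → 2
vin=K35: doors=5 vs 5: equal → NULL
vin=K40: doors=5 vs 5: equal → NULL
vin=K45: doors=3 vs 5: differ → 3
vin=K50: doors=5 vs 5: equal → NULL
vin=K55: doors=4 vs 5: differ → 4
vin=K69: doors=5 vs 5: equal → NULL
vin=K83: doors=5 vs 5: equal → NULL
vin=K84: doors=5 vs 5: equal → NULL
vin=K86: doors=5 vs 5: equal → NULL

2, NULL, NULL, 3, NULL, 4, NULL, NULL, NULL, NULL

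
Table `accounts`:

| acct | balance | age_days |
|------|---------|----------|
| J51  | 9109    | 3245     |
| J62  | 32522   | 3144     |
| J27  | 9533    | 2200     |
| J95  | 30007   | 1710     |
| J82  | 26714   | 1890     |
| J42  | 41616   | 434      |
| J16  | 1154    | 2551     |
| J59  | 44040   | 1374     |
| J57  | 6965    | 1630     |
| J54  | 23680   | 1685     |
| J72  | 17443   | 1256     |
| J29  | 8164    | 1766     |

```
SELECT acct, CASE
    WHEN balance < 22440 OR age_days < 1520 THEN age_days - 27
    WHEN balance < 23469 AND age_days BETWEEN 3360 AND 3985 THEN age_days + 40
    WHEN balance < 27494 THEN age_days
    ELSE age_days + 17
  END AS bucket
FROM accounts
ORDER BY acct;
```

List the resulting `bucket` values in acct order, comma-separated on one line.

acct=J16: balance < 22440 OR age_days < 1520 → 2524
acct=J27: balance < 22440 OR age_days < 1520 → 2173
acct=J29: balance < 22440 OR age_days < 1520 → 1739
acct=J42: balance < 22440 OR age_days < 1520 → 407
acct=J51: balance < 22440 OR age_days < 1520 → 3218
acct=J54: balance < 27494 → 1685
acct=J57: balance < 22440 OR age_days < 1520 → 1603
acct=J59: balance < 22440 OR age_days < 1520 → 1347
acct=J62: ELSE → 3161
acct=J72: balance < 22440 OR age_days < 1520 → 1229
acct=J82: balance < 27494 → 1890
acct=J95: ELSE → 1727

2524, 2173, 1739, 407, 3218, 1685, 1603, 1347, 3161, 1229, 1890, 1727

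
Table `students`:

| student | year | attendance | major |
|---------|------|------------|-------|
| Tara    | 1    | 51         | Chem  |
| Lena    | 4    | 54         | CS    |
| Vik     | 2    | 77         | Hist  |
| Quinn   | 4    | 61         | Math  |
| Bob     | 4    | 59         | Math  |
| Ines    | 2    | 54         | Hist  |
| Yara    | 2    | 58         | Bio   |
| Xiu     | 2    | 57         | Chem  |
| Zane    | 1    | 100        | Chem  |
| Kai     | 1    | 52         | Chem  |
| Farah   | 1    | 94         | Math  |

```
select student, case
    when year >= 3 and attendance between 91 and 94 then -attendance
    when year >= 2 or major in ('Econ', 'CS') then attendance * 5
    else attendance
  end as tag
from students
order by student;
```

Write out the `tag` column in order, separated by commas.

student=Bob: year >= 2 or major in ('Econ', 'CS') → 295
student=Farah: ELSE → 94
student=Ines: year >= 2 or major in ('Econ', 'CS') → 270
student=Kai: ELSE → 52
student=Lena: year >= 2 or major in ('Econ', 'CS') → 270
student=Quinn: year >= 2 or major in ('Econ', 'CS') → 305
student=Tara: ELSE → 51
student=Vik: year >= 2 or major in ('Econ', 'CS') → 385
student=Xiu: year >= 2 or major in ('Econ', 'CS') → 285
student=Yara: year >= 2 or major in ('Econ', 'CS') → 290
student=Zane: ELSE → 100

295, 94, 270, 52, 270, 305, 51, 385, 285, 290, 100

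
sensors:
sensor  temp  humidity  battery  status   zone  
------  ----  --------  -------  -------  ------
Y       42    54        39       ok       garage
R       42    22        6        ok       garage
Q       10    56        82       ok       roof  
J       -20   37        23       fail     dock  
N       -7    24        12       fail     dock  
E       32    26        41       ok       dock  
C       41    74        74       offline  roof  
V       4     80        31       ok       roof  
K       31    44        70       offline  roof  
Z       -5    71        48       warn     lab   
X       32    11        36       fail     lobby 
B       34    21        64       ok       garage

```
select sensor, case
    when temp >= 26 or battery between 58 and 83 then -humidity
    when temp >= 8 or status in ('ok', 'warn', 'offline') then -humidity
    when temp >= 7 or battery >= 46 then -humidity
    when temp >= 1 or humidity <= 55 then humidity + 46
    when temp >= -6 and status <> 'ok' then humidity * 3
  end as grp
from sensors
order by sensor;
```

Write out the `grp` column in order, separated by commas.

sensor=B: temp >= 26 or battery between 58 and 83 → -21
sensor=C: temp >= 26 or battery between 58 and 83 → -74
sensor=E: temp >= 26 or battery between 58 and 83 → -26
sensor=J: temp >= 1 or humidity <= 55 → 83
sensor=K: temp >= 26 or battery between 58 and 83 → -44
sensor=N: temp >= 1 or humidity <= 55 → 70
sensor=Q: temp >= 26 or battery between 58 and 83 → -56
sensor=R: temp >= 26 or battery between 58 and 83 → -22
sensor=V: temp >= 8 or status in ('ok', 'warn', 'offline') → -80
sensor=X: temp >= 26 or battery between 58 and 83 → -11
sensor=Y: temp >= 26 or battery between 58 and 83 → -54
sensor=Z: temp >= 8 or status in ('ok', 'warn', 'offline') → -71

-21, -74, -26, 83, -44, 70, -56, -22, -80, -11, -54, -71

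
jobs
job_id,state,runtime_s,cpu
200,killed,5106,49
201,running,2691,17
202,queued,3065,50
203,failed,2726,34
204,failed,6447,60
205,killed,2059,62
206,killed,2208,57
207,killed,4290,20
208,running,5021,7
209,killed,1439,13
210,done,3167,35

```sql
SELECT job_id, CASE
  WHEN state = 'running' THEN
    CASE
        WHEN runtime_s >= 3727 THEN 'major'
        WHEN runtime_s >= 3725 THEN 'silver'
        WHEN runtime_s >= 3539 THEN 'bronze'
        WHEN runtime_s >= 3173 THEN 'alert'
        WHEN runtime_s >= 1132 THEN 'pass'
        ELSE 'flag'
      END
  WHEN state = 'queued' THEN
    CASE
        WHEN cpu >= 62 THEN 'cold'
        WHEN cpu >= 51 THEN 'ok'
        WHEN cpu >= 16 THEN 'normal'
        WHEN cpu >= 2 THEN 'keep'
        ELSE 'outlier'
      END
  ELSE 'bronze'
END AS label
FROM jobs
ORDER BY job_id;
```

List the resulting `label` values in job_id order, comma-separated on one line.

job_id=200: state='killed' → outer ELSE → bronze
job_id=201: state='running' → inner[runtime_s >= 1132] → pass
job_id=202: state='queued' → inner[cpu >= 16] → normal
job_id=203: state='failed' → outer ELSE → bronze
job_id=204: state='failed' → outer ELSE → bronze
job_id=205: state='killed' → outer ELSE → bronze
job_id=206: state='killed' → outer ELSE → bronze
job_id=207: state='killed' → outer ELSE → bronze
job_id=208: state='running' → inner[runtime_s >= 3727] → major
job_id=209: state='killed' → outer ELSE → bronze
job_id=210: state='done' → outer ELSE → bronze

bronze, pass, normal, bronze, bronze, bronze, bronze, bronze, major, bronze, bronze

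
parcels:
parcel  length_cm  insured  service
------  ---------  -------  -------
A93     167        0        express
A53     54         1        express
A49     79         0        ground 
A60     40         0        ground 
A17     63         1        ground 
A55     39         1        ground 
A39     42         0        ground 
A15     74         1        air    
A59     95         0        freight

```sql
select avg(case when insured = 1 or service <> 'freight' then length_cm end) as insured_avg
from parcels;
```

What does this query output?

parcel=A93: ✓ → 167
parcel=A53: ✓ → 54
parcel=A49: ✓ → 79
parcel=A60: ✓ → 40
parcel=A17: ✓ → 63
parcel=A55: ✓ → 39
parcel=A39: ✓ → 42
parcel=A15: ✓ → 74
parcel=A59: ✗
insured_avg = (167 + 54 + 79 + 40 + 63 + 39 + 42 + 74) / 8 = 69.75

69.75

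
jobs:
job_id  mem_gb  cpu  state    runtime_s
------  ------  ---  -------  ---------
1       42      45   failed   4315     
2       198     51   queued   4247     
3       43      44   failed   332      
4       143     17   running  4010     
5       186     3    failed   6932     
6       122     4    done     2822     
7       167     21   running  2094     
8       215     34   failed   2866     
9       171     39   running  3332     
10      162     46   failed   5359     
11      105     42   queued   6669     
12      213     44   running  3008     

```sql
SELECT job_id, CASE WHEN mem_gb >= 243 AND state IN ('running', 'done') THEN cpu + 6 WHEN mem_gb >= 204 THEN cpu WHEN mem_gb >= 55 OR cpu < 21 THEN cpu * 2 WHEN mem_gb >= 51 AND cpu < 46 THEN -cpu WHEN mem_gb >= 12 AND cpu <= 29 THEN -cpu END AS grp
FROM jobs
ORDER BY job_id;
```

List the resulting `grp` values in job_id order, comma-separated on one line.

NULL, 102, NULL, 34, 6, 8, 42, 34, 78, 92, 84, 44

job_id=1: (no match → NULL) → NULL
job_id=2: mem_gb >= 55 OR cpu < 21 → 102
job_id=3: (no match → NULL) → NULL
job_id=4: mem_gb >= 55 OR cpu < 21 → 34
job_id=5: mem_gb >= 55 OR cpu < 21 → 6
job_id=6: mem_gb >= 55 OR cpu < 21 → 8
job_id=7: mem_gb >= 55 OR cpu < 21 → 42
job_id=8: mem_gb >= 204 → 34
job_id=9: mem_gb >= 55 OR cpu < 21 → 78
job_id=10: mem_gb >= 55 OR cpu < 21 → 92
job_id=11: mem_gb >= 55 OR cpu < 21 → 84
job_id=12: mem_gb >= 204 → 44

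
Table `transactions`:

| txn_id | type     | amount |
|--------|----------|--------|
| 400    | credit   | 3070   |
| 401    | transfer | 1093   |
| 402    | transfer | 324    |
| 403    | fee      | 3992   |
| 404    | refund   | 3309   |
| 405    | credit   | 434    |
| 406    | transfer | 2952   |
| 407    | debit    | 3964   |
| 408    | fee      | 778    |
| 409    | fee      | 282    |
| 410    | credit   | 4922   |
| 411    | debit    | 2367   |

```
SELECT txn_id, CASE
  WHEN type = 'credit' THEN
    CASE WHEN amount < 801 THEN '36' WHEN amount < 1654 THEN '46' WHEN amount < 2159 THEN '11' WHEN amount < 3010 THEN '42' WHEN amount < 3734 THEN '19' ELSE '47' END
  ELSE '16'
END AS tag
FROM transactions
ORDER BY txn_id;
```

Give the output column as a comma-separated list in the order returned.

19, 16, 16, 16, 16, 36, 16, 16, 16, 16, 47, 16

txn_id=400: type='credit' → inner[amount < 3734] → 19
txn_id=401: type='transfer' → outer ELSE → 16
txn_id=402: type='transfer' → outer ELSE → 16
txn_id=403: type='fee' → outer ELSE → 16
txn_id=404: type='refund' → outer ELSE → 16
txn_id=405: type='credit' → inner[amount < 801] → 36
txn_id=406: type='transfer' → outer ELSE → 16
txn_id=407: type='debit' → outer ELSE → 16
txn_id=408: type='fee' → outer ELSE → 16
txn_id=409: type='fee' → outer ELSE → 16
txn_id=410: type='credit' → inner[ELSE] → 47
txn_id=411: type='debit' → outer ELSE → 16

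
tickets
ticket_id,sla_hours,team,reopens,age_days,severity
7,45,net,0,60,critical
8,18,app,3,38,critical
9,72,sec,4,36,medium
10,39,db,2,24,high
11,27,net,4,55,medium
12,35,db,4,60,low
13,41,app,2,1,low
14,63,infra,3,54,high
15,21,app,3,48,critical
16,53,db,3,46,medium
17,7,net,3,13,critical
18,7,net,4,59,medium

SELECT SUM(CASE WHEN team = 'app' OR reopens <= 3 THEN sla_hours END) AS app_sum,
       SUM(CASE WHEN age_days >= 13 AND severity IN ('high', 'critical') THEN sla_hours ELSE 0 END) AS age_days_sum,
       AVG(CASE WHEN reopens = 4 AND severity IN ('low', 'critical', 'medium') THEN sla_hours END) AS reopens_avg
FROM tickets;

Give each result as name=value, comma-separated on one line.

[app_sum: team = 'app' OR reopens <= 3]
ticket_id=7: ✓ → 45
ticket_id=8: ✓ → 18
ticket_id=9: ✗
ticket_id=10: ✓ → 39
ticket_id=11: ✗
ticket_id=12: ✗
ticket_id=13: ✓ → 41
ticket_id=14: ✓ → 63
ticket_id=15: ✓ → 21
ticket_id=16: ✓ → 53
ticket_id=17: ✓ → 7
ticket_id=18: ✗
app_sum = 45 + 18 + 39 + 41 + 63 + 21 + 53 + 7 = 287
—
[age_days_sum: age_days >= 13 AND severity IN ('high', 'critical')]
ticket_id=7: ✓ → 45
ticket_id=8: ✓ → 18
ticket_id=9: ✗
ticket_id=10: ✓ → 39
ticket_id=11: ✗
ticket_id=12: ✗
ticket_id=13: ✗
ticket_id=14: ✓ → 63
ticket_id=15: ✓ → 21
ticket_id=16: ✗
ticket_id=17: ✓ → 7
ticket_id=18: ✗
age_days_sum = 45 + 18 + 39 + 63 + 21 + 7 = 193
—
[reopens_avg: reopens = 4 AND severity IN ('low', 'critical', 'medium')]
ticket_id=7: ✗
ticket_id=8: ✗
ticket_id=9: ✓ → 72
ticket_id=10: ✗
ticket_id=11: ✓ → 27
ticket_id=12: ✓ → 35
ticket_id=13: ✗
ticket_id=14: ✗
ticket_id=15: ✗
ticket_id=16: ✗
ticket_id=17: ✗
ticket_id=18: ✓ → 7
reopens_avg = (72 + 27 + 35 + 7) / 4 = 35.25

app_sum=287, age_days_sum=193, reopens_avg=35.25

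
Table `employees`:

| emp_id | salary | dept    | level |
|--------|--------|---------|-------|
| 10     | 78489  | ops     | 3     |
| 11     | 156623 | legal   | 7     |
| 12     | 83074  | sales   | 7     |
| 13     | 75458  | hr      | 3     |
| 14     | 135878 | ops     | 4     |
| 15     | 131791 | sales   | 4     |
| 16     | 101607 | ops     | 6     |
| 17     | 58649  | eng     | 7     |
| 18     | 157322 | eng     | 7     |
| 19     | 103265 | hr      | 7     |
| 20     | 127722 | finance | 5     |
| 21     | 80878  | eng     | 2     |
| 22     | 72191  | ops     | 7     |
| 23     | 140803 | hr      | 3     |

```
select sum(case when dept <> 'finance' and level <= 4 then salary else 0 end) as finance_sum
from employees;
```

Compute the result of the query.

643297

emp_id=10: ✓ → 78489
emp_id=11: ✗
emp_id=12: ✗
emp_id=13: ✓ → 75458
emp_id=14: ✓ → 135878
emp_id=15: ✓ → 131791
emp_id=16: ✗
emp_id=17: ✗
emp_id=18: ✗
emp_id=19: ✗
emp_id=20: ✗
emp_id=21: ✓ → 80878
emp_id=22: ✗
emp_id=23: ✓ → 140803
finance_sum = 78489 + 75458 + 135878 + 131791 + 80878 + 140803 = 643297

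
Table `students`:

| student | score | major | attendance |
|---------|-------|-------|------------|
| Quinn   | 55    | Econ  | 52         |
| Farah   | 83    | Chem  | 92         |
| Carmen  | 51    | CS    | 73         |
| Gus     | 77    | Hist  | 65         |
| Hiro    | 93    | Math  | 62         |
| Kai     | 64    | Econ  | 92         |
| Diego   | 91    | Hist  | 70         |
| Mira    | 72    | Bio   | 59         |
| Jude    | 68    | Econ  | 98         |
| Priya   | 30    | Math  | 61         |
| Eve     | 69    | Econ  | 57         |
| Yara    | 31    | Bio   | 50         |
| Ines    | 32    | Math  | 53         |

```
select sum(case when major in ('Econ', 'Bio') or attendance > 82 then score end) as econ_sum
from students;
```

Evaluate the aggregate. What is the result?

student=Quinn: ✓ → 55
student=Farah: ✓ → 83
student=Carmen: ✗
student=Gus: ✗
student=Hiro: ✗
student=Kai: ✓ → 64
student=Diego: ✗
student=Mira: ✓ → 72
student=Jude: ✓ → 68
student=Priya: ✗
student=Eve: ✓ → 69
student=Yara: ✓ → 31
student=Ines: ✗
econ_sum = 55 + 83 + 64 + 72 + 68 + 69 + 31 = 442

442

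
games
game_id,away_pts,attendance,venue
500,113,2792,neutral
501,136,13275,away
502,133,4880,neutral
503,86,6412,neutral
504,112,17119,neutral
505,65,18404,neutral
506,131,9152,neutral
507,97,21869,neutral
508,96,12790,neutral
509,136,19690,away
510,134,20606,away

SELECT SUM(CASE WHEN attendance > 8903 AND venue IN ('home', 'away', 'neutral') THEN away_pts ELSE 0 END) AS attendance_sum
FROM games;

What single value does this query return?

907

game_id=500: ✗
game_id=501: ✓ → 136
game_id=502: ✗
game_id=503: ✗
game_id=504: ✓ → 112
game_id=505: ✓ → 65
game_id=506: ✓ → 131
game_id=507: ✓ → 97
game_id=508: ✓ → 96
game_id=509: ✓ → 136
game_id=510: ✓ → 134
attendance_sum = 136 + 112 + 65 + 131 + 97 + 96 + 136 + 134 = 907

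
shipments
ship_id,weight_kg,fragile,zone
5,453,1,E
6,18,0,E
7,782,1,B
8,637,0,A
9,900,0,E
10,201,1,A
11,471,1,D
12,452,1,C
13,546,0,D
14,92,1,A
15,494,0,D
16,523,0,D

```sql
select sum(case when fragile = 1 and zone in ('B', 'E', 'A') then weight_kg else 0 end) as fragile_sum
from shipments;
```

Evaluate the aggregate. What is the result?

ship_id=5: ✓ → 453
ship_id=6: ✗
ship_id=7: ✓ → 782
ship_id=8: ✗
ship_id=9: ✗
ship_id=10: ✓ → 201
ship_id=11: ✗
ship_id=12: ✗
ship_id=13: ✗
ship_id=14: ✓ → 92
ship_id=15: ✗
ship_id=16: ✗
fragile_sum = 453 + 782 + 201 + 92 = 1528

1528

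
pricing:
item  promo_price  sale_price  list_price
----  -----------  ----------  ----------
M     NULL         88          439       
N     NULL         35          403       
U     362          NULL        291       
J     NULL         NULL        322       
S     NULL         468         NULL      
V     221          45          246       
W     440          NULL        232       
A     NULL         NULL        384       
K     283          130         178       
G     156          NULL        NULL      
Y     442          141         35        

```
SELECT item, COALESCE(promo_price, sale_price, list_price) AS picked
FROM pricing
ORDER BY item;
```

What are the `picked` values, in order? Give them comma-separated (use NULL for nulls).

item=A: promo_price=NULL, sale_price=NULL, list_price=384 → 384
item=G: promo_price=156 → 156
item=J: promo_price=NULL, sale_price=NULL, list_price=322 → 322
item=K: promo_price=283 → 283
item=M: promo_price=NULL, sale_price=88 → 88
item=N: promo_price=NULL, sale_price=35 → 35
item=S: promo_price=NULL, sale_price=468 → 468
item=U: promo_price=362 → 362
item=V: promo_price=221 → 221
item=W: promo_price=440 → 440
item=Y: promo_price=442 → 442

384, 156, 322, 283, 88, 35, 468, 362, 221, 440, 442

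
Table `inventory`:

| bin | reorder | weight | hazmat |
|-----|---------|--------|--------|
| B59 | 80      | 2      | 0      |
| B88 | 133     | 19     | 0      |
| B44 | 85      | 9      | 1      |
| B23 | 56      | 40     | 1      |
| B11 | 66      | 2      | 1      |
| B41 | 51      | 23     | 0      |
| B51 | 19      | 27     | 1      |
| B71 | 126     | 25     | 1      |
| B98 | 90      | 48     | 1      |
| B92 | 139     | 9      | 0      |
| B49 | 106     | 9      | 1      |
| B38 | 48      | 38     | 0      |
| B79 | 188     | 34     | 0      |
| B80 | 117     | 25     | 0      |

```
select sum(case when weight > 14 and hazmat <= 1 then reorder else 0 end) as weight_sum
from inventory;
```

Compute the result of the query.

828

bin=B59: ✗
bin=B88: ✓ → 133
bin=B44: ✗
bin=B23: ✓ → 56
bin=B11: ✗
bin=B41: ✓ → 51
bin=B51: ✓ → 19
bin=B71: ✓ → 126
bin=B98: ✓ → 90
bin=B92: ✗
bin=B49: ✗
bin=B38: ✓ → 48
bin=B79: ✓ → 188
bin=B80: ✓ → 117
weight_sum = 133 + 56 + 51 + 19 + 126 + 90 + 48 + 188 + 117 = 828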